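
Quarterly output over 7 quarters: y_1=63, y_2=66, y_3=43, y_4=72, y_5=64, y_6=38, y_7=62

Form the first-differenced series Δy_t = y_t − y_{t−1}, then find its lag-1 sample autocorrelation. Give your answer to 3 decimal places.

-0.515

First differences Δy: 3, -23, 29, -8, -26, 24
Mean of differences = -0.1667
Numerator Σ(Δy_t−Δȳ)(Δy_{t+1}−Δȳ) = -1388.6944
Denominator Σ(Δy_t−Δȳ)² = 2694.8333
r_1(Δy) = -1388.6944 / 2694.8333 = -0.515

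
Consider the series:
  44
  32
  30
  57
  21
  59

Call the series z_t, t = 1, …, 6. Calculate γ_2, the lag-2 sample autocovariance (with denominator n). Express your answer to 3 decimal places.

55.500

Mean z̄ = (44 + 32 + 30 + 57 + 21 + 59)/6 = 40.5000
Σ_{t=1}^{4}(z_t−z̄)(z_{t+2}−z̄) = 333.0000
γ_2 = 333.0000 / 6 = 55.500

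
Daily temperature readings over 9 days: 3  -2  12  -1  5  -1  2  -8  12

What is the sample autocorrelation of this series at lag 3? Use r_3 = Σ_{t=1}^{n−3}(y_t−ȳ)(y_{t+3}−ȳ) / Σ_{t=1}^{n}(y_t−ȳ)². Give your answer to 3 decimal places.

-0.305

Mean ȳ = (3 − 2 + 12 − 1 + 5 − 1 + 2 − 8 + 12)/9 = 2.4444
Σ(y_t−ȳ)(y_{t+3}−ȳ) = (-1.9136) + (-11.3580) + (-32.9136) + (1.5309) + (-26.6914) + (-32.9136) = -104.2593
Denominator Σ(y_t−ȳ)² = 342.2222
r_3 = -104.2593 / 342.2222 = -0.305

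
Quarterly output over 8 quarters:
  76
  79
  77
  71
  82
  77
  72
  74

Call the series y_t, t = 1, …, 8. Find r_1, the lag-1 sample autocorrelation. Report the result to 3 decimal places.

Mean ȳ = (76 + 79 + 77 + 71 + 82 + 77 + 72 + 74)/8 = 76.0000
Deviations from mean: 0.0000, 3.0000, 1.0000, -5.0000, 6.0000, 1.0000, -4.0000, -2.0000
Numerator Σ_{t=1}^{7}(y_t−ȳ)(y_{t+1}−ȳ) = -22.0000
Denominator Σ(y_t−ȳ)² = 92.0000
r_1 = -22.0000 / 92.0000 = -0.239

-0.239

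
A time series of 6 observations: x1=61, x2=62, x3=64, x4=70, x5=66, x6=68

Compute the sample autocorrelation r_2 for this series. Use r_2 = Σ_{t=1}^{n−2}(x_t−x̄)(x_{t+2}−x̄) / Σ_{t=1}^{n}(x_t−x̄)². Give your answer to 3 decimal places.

Mean x̄ = (61 + 62 + 64 + 70 + 66 + 68)/6 = 65.1667
Deviations from mean: -4.1667, -3.1667, -1.1667, 4.8333, 0.8333, 2.8333
Σ(x_t−x̄)(x_{t+2}−x̄) = (4.8611) + (-15.3056) + (-0.9722) + (13.6944) = 2.2778
Denominator Σ(x_t−x̄)² = 60.8333
r_2 = 2.2778 / 60.8333 = 0.037

0.037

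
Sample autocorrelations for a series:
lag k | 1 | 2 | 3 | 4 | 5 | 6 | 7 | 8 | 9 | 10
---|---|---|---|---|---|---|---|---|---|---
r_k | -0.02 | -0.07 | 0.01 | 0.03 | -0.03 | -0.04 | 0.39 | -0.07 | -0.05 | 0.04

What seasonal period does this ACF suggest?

7

The largest autocorrelation is r_7 = 0.39; the remaining lags stay at or below 0.04.
The dominant spike at lag 7 indicates a seasonal period of 7.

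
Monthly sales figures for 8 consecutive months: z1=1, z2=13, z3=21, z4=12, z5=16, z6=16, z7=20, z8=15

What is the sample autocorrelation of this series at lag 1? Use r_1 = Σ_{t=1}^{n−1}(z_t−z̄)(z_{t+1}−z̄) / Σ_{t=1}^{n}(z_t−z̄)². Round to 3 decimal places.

0.024

Mean z̄ = (1 + 13 + 21 + 12 + 16 + 16 + 20 + 15)/8 = 14.2500
Deviations from mean: -13.2500, -1.2500, 6.7500, -2.2500, 1.7500, 1.7500, 5.7500, 0.7500
Numerator Σ_{t=1}^{7}(z_t−z̄)(z_{t+1}−z̄) = 6.4375
Denominator Σ(z_t−z̄)² = 267.5000
r_1 = 6.4375 / 267.5000 = 0.024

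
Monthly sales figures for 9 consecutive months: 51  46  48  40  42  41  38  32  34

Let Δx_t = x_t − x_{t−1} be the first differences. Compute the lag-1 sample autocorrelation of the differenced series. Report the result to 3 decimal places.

-0.625

First differences Δx: -5, 2, -8, 2, -1, -3, -6, 2
Mean of differences = -2.1250
Numerator Σ(Δx_t−Δx̄)(Δx_{t+1}−Δx̄) = -69.2656
Denominator Σ(Δx_t−Δx̄)² = 110.8750
r_1(Δx) = -69.2656 / 110.8750 = -0.625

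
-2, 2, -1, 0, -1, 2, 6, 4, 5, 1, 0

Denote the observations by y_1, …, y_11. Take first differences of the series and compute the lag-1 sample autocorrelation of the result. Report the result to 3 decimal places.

First differences Δy: 4, -3, 1, -1, 3, 4, -2, 1, -4, -1
Mean of differences = 0.2000
Numerator Σ(Δy_t−Δȳ)(Δy_{t+1}−Δȳ) = -16.8400
Denominator Σ(Δy_t−Δȳ)² = 73.6000
r_1(Δy) = -16.8400 / 73.6000 = -0.229

-0.229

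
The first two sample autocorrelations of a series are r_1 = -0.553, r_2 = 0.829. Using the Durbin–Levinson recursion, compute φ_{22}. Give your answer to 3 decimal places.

0.754

φ_{22} = (r_2 − r_1²) / (1 − r_1²)
r_1² = (-0.553)² = 0.305809
Numerator = 0.829 − 0.3058 = 0.5232; denominator = 1 − 0.3058 = 0.6942
φ_{22} = 0.5232 / 0.6942 = 0.754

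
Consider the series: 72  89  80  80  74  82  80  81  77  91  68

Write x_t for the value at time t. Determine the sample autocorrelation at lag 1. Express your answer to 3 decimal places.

-0.536

Mean x̄ = (72 + 89 + 80 + 80 + 74 + 82 + 80 + 81 + 77 + 91 + 68)/11 = 79.4545
Numerator Σ_{t=1}^{10}(x_t−x̄)(x_{t+1}−x̄) = -244.6612
Denominator Σ(x_t−x̄)² = 456.7273
r_1 = -244.6612 / 456.7273 = -0.536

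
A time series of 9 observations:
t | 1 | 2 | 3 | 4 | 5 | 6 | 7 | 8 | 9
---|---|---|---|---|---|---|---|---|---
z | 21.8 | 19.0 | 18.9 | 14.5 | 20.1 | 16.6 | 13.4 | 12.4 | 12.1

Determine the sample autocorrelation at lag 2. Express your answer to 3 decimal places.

Mean z̄ = (21.8 + 19.0 + 18.9 + 14.5 + 20.1 + 16.6 + 13.4 + 12.4 + 12.1)/9 = 16.5333
Numerator Σ_{t=1}^{7}(z_t−z̄)(z_{t+2}−z̄) = 18.1944
Denominator Σ(z_t−z̄)² = 102.8400
r_2 = 18.1944 / 102.8400 = 0.177

0.177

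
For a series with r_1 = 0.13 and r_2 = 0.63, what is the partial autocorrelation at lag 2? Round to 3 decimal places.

0.624

φ_{22} = (r_2 − r_1²) / (1 − r_1²)
r_1² = (0.13)² = 0.0169
Numerator = 0.63 − 0.0169 = 0.6131; denominator = 1 − 0.0169 = 0.9831
φ_{22} = 0.6131 / 0.9831 = 0.624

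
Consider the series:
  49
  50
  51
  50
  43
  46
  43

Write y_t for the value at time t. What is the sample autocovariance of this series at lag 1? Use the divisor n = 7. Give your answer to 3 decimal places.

3.382

Mean ȳ = (49 + 50 + 51 + 50 + 43 + 46 + 43)/7 = 47.4286
Deviations: 1.5714, 2.5714, 3.5714, 2.5714, -4.4286, -1.4286, -4.4286
Σ_{t=1}^{6}(y_t−ȳ)(y_{t+1}−ȳ) = 23.6735
γ_1 = 23.6735 / 7 = 3.382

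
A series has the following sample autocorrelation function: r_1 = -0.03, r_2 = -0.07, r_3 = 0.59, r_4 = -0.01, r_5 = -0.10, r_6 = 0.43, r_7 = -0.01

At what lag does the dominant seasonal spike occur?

3

The largest autocorrelation is r_3 = 0.59, with a weaker echo at lag 6 (0.43); the remaining lags stay at or below -0.01.
The dominant spike at lag 3 indicates a seasonal period of 3.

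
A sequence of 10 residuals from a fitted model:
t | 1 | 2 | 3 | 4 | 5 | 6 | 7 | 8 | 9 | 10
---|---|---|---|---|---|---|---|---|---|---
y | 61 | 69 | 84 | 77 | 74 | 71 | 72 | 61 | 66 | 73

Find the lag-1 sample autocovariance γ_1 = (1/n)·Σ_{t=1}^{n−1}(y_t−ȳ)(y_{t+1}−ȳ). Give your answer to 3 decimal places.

12.116

Mean ȳ = (61 + 69 + 84 + 77 + 74 + 71 + 72 + 61 + 66 + 73)/10 = 70.8000
Σ_{t=1}^{9}(y_t−ȳ)(y_{t+1}−ȳ) = 121.1600
γ_1 = 121.1600 / 10 = 12.116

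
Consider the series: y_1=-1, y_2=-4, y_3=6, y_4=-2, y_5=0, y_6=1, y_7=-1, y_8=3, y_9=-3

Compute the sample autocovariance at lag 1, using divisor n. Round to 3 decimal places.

-4.964

Mean ȳ = (-1 − 4 + 6 − 2 + 0 + 1 − 1 + 3 − 3)/9 = -0.1111
Σ_{t=1}^{8}(y_t−ȳ)(y_{t+1}−ȳ) = -44.6790
γ_1 = -44.6790 / 9 = -4.964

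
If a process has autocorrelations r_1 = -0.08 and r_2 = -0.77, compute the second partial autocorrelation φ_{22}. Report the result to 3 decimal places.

φ_{22} = (r_2 − r_1²) / (1 − r_1²)
r_1² = (-0.08)² = 0.0064
Numerator = -0.77 − 0.0064 = -0.7764; denominator = 1 − 0.0064 = 0.9936
φ_{22} = -0.7764 / 0.9936 = -0.781

-0.781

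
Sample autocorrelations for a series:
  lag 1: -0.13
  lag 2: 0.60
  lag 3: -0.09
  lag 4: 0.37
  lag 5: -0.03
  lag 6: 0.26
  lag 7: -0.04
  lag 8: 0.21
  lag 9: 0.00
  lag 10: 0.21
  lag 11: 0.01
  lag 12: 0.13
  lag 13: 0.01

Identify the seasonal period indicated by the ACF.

The largest autocorrelation is r_2 = 0.60, with weaker echoes at lags 4 (0.37), 6 (0.26), 8 (0.21) and 10 (0.21); the remaining lags stay at or below 0.13.
The dominant spike at lag 2 indicates a seasonal period of 2.

2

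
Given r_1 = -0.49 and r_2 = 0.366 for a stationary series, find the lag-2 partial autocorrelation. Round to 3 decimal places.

0.166

φ_{22} = (r_2 − r_1²) / (1 − r_1²)
r_1² = (-0.49)² = 0.2401
Numerator = 0.366 − 0.2401 = 0.1259; denominator = 1 − 0.2401 = 0.7599
φ_{22} = 0.1259 / 0.7599 = 0.166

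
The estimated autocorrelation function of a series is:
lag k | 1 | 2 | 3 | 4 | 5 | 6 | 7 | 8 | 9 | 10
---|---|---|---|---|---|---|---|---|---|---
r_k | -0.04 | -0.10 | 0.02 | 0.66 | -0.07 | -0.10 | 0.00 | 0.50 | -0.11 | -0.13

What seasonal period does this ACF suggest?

The largest autocorrelation is r_4 = 0.66, with a weaker echo at lag 8 (0.50); the remaining lags stay at or below 0.02.
The dominant spike at lag 4 indicates a seasonal period of 4.

4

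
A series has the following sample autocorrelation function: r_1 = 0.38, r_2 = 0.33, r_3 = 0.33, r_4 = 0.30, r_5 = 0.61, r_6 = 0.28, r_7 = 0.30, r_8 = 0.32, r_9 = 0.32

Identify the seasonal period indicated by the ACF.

The largest autocorrelation is r_5 = 0.61; the remaining lags stay at or below 0.38. The elevated value at lag 1 (0.38), dropping to 0.33 at lag 2, reflects decaying short-term dependence rather than seasonality.
The dominant spike at lag 5 indicates a seasonal period of 5.

5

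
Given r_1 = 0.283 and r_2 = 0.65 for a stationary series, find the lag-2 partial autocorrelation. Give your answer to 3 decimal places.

0.620

φ_{22} = (r_2 − r_1²) / (1 − r_1²)
r_1² = (0.283)² = 0.080089
Numerator = 0.65 − 0.0801 = 0.5699; denominator = 1 − 0.0801 = 0.9199
φ_{22} = 0.5699 / 0.9199 = 0.620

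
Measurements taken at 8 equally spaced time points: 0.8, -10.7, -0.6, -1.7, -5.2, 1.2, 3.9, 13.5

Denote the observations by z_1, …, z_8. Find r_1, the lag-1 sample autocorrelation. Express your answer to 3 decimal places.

0.177

Mean z̄ = (0.8 − 10.7 − 0.6 − 1.7 − 5.2 + 1.2 + 3.9 + 13.5)/8 = 0.1500
Numerator Σ_{t=1}^{7}(z_t−z̄)(z_{t+1}−z̄) = 60.7525
Denominator Σ(z_t−z̄)² = 344.1400
r_1 = 60.7525 / 344.1400 = 0.177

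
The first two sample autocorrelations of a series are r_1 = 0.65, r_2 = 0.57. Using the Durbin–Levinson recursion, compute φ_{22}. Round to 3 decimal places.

φ_{22} = (r_2 − r_1²) / (1 − r_1²)
r_1² = (0.65)² = 0.4225
Numerator = 0.57 − 0.4225 = 0.1475; denominator = 1 − 0.4225 = 0.5775
φ_{22} = 0.1475 / 0.5775 = 0.255

0.255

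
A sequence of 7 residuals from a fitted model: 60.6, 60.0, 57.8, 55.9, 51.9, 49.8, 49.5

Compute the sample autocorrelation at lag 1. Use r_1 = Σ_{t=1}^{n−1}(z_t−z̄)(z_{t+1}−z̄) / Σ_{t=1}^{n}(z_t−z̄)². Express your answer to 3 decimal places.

Mean z̄ = (60.6 + 60.0 + 57.8 + 55.9 + 51.9 + 49.8 + 49.5)/7 = 55.0714
Deviations from mean: 5.5286, 4.9286, 2.7286, 0.8286, -3.1714, -5.2714, -5.5714
Σ(z_t−z̄)(z_{t+1}−z̄) = (27.2480) + (13.4480) + (2.2608) + (-2.6278) + (16.7180) + (29.3694) = 86.4163
Denominator Σ(z_t−z̄)² = 131.8743
r_1 = 86.4163 / 131.8743 = 0.655

0.655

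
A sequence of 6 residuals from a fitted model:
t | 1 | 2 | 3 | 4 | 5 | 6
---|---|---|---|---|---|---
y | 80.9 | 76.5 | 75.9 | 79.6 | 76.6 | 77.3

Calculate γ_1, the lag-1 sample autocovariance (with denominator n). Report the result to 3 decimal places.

-1.090

Mean ȳ = (80.9 + 76.5 + 75.9 + 79.6 + 76.6 + 77.3)/6 = 77.8000
Σ_{t=1}^{5}(y_t−ȳ)(y_{t+1}−ȳ) = -6.5400
γ_1 = -6.5400 / 6 = -1.090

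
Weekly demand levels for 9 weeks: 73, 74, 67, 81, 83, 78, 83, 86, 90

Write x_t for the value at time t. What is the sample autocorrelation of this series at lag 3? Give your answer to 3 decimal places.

Mean x̄ = (73 + 74 + 67 + 81 + 83 + 78 + 83 + 86 + 90)/9 = 79.4444
Numerator Σ_{t=1}^{6}(x_t−x̄)(x_{t+3}−x̄) = 2.1852
Denominator Σ(x_t−x̄)² = 410.2222
r_3 = 2.1852 / 410.2222 = 0.005

0.005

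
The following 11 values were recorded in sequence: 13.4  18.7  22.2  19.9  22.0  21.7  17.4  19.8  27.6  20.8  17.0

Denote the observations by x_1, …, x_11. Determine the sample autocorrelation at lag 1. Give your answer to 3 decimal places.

0.050

Mean x̄ = (13.4 + 18.7 + 22.2 + 19.9 + 22.0 + 21.7 + 17.4 + 19.8 + 27.6 + 20.8 + 17.0)/11 = 20.0455
Numerator Σ_{t=1}^{10}(x_t−x̄)(x_{t+1}−x̄) = 6.4988
Denominator Σ(x_t−x̄)² = 131.1673
r_1 = 6.4988 / 131.1673 = 0.050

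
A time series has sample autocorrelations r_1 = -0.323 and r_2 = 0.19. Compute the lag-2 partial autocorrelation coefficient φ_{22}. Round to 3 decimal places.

φ_{22} = (r_2 − r_1²) / (1 − r_1²)
r_1² = (-0.323)² = 0.104329
Numerator = 0.19 − 0.1043 = 0.0857; denominator = 1 − 0.1043 = 0.8957
φ_{22} = 0.0857 / 0.8957 = 0.096

0.096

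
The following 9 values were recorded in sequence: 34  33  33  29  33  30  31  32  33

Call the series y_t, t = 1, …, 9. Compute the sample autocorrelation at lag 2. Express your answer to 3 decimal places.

0.182

Mean ȳ = (34 + 33 + 33 + 29 + 33 + 30 + 31 + 32 + 33)/9 = 32.0000
Numerator Σ_{t=1}^{7}(y_t−ȳ)(y_{t+2}−ȳ) = 4.0000
Denominator Σ(y_t−ȳ)² = 22.0000
r_2 = 4.0000 / 22.0000 = 0.182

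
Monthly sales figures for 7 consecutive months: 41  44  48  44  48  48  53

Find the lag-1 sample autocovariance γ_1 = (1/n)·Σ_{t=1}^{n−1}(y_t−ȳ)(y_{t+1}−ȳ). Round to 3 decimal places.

Mean ȳ = (41 + 44 + 48 + 44 + 48 + 48 + 53)/7 = 46.5714
Σ_{t=1}^{6}(y_t−ȳ)(y_{t+1}−ȳ) = 14.5306
γ_1 = 14.5306 / 7 = 2.076

2.076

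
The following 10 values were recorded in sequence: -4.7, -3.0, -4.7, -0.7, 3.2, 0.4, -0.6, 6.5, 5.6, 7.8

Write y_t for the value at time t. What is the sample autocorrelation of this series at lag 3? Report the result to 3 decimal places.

0.029

Mean ȳ = (-4.7 − 3.0 − 4.7 − 0.7 + 3.2 + 0.4 − 0.6 + 6.5 + 5.6 + 7.8)/10 = 0.9800
Σ(y_t−ȳ)(y_{t+3}−ȳ) = (9.5424) + (-8.8356) + (3.2944) + (2.6544) + (12.2544) + (-2.6796) + (-10.7756) = 5.4548
Denominator Σ(y_t−ȳ)² = 189.2760
r_3 = 5.4548 / 189.2760 = 0.029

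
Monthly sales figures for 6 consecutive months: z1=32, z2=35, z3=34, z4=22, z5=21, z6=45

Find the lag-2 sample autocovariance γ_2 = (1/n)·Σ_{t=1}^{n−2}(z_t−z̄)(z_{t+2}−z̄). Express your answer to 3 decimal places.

Mean z̄ = (32 + 35 + 34 + 22 + 21 + 45)/6 = 31.5000
Σ_{t=1}^{4}(z_t−z̄)(z_{t+2}−z̄) = -186.5000
γ_2 = -186.5000 / 6 = -31.083

-31.083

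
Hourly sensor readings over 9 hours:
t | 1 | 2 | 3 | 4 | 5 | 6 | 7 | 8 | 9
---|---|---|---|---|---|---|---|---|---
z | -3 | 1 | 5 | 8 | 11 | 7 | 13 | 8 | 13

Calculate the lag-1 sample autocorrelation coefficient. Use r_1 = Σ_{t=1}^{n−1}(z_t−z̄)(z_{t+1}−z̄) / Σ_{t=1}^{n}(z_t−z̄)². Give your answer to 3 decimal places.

0.374

Mean z̄ = (-3 + 1 + 5 + 8 + 11 + 7 + 13 + 8 + 13)/9 = 7.0000
Numerator Σ_{t=1}^{8}(z_t−z̄)(z_{t+1}−z̄) = 86.0000
Denominator Σ(z_t−z̄)² = 230.0000
r_1 = 86.0000 / 230.0000 = 0.374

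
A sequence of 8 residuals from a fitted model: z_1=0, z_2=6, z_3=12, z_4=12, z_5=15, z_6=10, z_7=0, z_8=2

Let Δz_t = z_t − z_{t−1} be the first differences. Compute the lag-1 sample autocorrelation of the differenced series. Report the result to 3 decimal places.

0.251

First differences Δz: 6, 6, 0, 3, -5, -10, 2
Mean of differences = 0.2857
Numerator Σ(Δz_t−Δz̄)(Δz_{t+1}−Δz̄) = 52.6327
Denominator Σ(Δz_t−Δz̄)² = 209.4286
r_1(Δz) = 52.6327 / 209.4286 = 0.251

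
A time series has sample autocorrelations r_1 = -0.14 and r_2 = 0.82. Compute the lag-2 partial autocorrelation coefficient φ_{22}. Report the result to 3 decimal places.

0.816

φ_{22} = (r_2 − r_1²) / (1 − r_1²)
r_1² = (-0.14)² = 0.0196
Numerator = 0.82 − 0.0196 = 0.8004; denominator = 1 − 0.0196 = 0.9804
φ_{22} = 0.8004 / 0.9804 = 0.816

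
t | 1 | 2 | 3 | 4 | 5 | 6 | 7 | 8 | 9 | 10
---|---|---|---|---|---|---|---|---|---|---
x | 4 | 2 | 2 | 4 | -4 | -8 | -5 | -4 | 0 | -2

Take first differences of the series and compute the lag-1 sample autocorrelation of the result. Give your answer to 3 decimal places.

0.011

First differences Δx: -2, 0, 2, -8, -4, 3, 1, 4, -2
Mean of differences = -0.6667
Numerator Σ(Δx_t−Δx̄)(Δx_{t+1}−Δx̄) = 1.2222
Denominator Σ(Δx_t−Δx̄)² = 114.0000
r_1(Δx) = 1.2222 / 114.0000 = 0.011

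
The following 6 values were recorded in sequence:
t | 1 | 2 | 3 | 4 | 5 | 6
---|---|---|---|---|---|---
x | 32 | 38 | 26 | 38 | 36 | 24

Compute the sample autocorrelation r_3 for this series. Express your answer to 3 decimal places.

Mean x̄ = (32 + 38 + 26 + 38 + 36 + 24)/6 = 32.3333
Deviations from mean: -0.3333, 5.6667, -6.3333, 5.6667, 3.6667, -8.3333
Numerator Σ_{t=1}^{3}(x_t−x̄)(x_{t+3}−x̄) = 71.6667
Denominator Σ(x_t−x̄)² = 187.3333
r_3 = 71.6667 / 187.3333 = 0.383

0.383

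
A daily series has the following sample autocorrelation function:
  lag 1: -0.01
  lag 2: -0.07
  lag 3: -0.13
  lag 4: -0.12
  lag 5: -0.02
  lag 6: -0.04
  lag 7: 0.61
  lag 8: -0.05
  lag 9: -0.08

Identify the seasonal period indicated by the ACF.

7

The largest autocorrelation is r_7 = 0.61; the remaining lags stay at or below -0.01.
The dominant spike at lag 7 indicates a seasonal period of 7.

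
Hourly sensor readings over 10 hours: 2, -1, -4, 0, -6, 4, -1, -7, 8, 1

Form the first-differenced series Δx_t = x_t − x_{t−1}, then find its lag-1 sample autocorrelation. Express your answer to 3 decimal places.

First differences Δx: -3, -3, 4, -6, 10, -5, -6, 15, -7
Mean of differences = -0.1111
Numerator Σ(Δx_t−Δx̄)(Δx_{t+1}−Δx̄) = -301.0123
Denominator Σ(Δx_t−Δx̄)² = 504.8889
r_1(Δx) = -301.0123 / 504.8889 = -0.596

-0.596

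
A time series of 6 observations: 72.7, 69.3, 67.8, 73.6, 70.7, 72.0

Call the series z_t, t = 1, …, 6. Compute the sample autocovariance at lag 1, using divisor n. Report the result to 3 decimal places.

-1.134

Mean z̄ = (72.7 + 69.3 + 67.8 + 73.6 + 70.7 + 72.0)/6 = 71.0167
Σ_{t=1}^{5}(z_t−z̄)(z_{t+1}−z̄) = -6.8069
γ_1 = -6.8069 / 6 = -1.134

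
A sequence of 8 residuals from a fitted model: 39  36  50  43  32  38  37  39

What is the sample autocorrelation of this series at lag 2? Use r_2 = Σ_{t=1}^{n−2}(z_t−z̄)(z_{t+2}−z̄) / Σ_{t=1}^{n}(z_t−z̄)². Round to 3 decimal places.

-0.405

Mean z̄ = (39 + 36 + 50 + 43 + 32 + 38 + 37 + 39)/8 = 39.2500
Deviations from mean: -0.2500, -3.2500, 10.7500, 3.7500, -7.2500, -1.2500, -2.2500, -0.2500
Σ(z_t−z̄)(z_{t+2}−z̄) = (-2.6875) + (-12.1875) + (-77.9375) + (-4.6875) + (16.3125) + (0.3125) = -80.8750
Denominator Σ(z_t−z̄)² = 199.5000
r_2 = -80.8750 / 199.5000 = -0.405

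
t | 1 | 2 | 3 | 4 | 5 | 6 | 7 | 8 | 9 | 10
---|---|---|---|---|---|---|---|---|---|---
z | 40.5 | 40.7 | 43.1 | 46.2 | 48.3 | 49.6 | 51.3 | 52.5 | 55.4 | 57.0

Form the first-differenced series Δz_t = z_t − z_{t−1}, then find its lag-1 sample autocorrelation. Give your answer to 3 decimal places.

First differences Δz: 0.2, 2.4, 3.1, 2.1, 1.3, 1.7, 1.2, 2.9, 1.6
Mean of differences = 1.8333
Numerator Σ(Δz_t−Δz̄)(Δz_{t+1}−Δz̄) = -0.7811
Denominator Σ(Δz_t−Δz̄)² = 6.5600
r_1(Δz) = -0.7811 / 6.5600 = -0.119

-0.119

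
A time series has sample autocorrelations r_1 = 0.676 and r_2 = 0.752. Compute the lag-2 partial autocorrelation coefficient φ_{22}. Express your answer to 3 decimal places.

0.543

φ_{22} = (r_2 − r_1²) / (1 − r_1²)
r_1² = (0.676)² = 0.456976
Numerator = 0.752 − 0.4570 = 0.2950; denominator = 1 − 0.4570 = 0.5430
φ_{22} = 0.2950 / 0.5430 = 0.543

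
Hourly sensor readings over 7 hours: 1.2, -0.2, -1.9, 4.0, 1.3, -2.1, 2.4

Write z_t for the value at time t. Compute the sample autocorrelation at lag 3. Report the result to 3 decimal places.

Mean z̄ = (1.2 − 0.2 − 1.9 + 4.0 + 1.3 − 2.1 + 2.4)/7 = 0.6714
Σ(z_t−z̄)(z_{t+3}−z̄) = (1.7594) + (-0.5478) + (7.1265) + (5.7537) = 14.0918
Denominator Σ(z_t−z̄)² = 29.7943
r_3 = 14.0918 / 29.7943 = 0.473

0.473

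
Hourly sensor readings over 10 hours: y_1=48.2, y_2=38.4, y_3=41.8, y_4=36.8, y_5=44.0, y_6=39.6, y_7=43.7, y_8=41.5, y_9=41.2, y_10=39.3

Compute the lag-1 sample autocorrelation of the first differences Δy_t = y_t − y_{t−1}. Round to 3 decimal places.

-0.645

First differences Δy: -9.8, 3.4, -5.0, 7.2, -4.4, 4.1, -2.2, -0.3, -1.9
Mean of differences = -0.9889
Numerator Σ(Δy_t−Δȳ)(Δy_{t+1}−Δȳ) = -142.0390
Denominator Σ(Δy_t−Δȳ)² = 220.3489
r_1(Δy) = -142.0390 / 220.3489 = -0.645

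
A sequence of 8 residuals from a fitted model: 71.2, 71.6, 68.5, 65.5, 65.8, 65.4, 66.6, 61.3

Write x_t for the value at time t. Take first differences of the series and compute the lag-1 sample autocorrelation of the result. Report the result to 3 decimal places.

First differences Δx: 0.4, -3.1, -3.0, 0.3, -0.4, 1.2, -5.3
Mean of differences = -1.4143
Numerator Σ(Δx_t−Δx̄)(Δx_{t+1}−Δx̄) = -8.8716
Denominator Σ(Δx_t−Δx̄)² = 34.5486
r_1(Δx) = -8.8716 / 34.5486 = -0.257

-0.257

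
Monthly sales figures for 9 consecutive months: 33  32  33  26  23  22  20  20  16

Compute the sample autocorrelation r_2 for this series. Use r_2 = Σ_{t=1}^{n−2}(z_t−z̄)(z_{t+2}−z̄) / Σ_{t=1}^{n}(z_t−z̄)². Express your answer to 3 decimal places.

0.379

Mean z̄ = (33 + 32 + 33 + 26 + 23 + 22 + 20 + 20 + 16)/9 = 25.0000
Σ(z_t−z̄)(z_{t+2}−z̄) = (64.0000) + (7.0000) + (-16.0000) + (-3.0000) + (10.0000) + (15.0000) + (45.0000) = 122.0000
Denominator Σ(z_t−z̄)² = 322.0000
r_2 = 122.0000 / 322.0000 = 0.379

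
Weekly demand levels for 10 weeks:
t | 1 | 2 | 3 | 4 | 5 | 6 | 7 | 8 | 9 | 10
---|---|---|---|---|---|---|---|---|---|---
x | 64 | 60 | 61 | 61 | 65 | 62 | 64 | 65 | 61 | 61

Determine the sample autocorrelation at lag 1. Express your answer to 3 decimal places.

Mean x̄ = (64 + 60 + 61 + 61 + 65 + 62 + 64 + 65 + 61 + 61)/10 = 62.4000
Numerator Σ_{t=1}^{9}(x_t−x̄)(x_{t+1}−x̄) = -1.3600
Denominator Σ(x_t−x̄)² = 32.4000
r_1 = -1.3600 / 32.4000 = -0.042

-0.042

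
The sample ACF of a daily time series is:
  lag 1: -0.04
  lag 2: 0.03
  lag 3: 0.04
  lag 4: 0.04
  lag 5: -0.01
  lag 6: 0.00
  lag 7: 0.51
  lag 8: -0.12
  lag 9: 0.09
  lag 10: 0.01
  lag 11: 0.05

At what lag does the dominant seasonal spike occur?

7

The largest autocorrelation is r_7 = 0.51; the remaining lags stay at or below 0.09.
The dominant spike at lag 7 indicates a seasonal period of 7.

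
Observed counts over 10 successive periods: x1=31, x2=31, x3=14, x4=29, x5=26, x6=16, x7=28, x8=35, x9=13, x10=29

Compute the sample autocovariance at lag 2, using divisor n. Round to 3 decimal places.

Mean x̄ = (31 + 31 + 14 + 29 + 26 + 16 + 28 + 35 + 13 + 29)/10 = 25.2000
Σ_{t=1}^{8}(x_t−x̄)(x_{t+2}−x̄) = -171.6800
γ_2 = -171.6800 / 10 = -17.168

-17.168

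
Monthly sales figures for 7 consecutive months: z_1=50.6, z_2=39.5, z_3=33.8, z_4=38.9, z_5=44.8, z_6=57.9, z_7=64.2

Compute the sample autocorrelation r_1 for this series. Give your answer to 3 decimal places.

Mean z̄ = (50.6 + 39.5 + 33.8 + 38.9 + 44.8 + 57.9 + 64.2)/7 = 47.1000
Deviations from mean: 3.5000, -7.6000, -13.3000, -8.2000, -2.3000, 10.8000, 17.1000
Numerator Σ_{t=1}^{6}(z_t−z̄)(z_{t+1}−z̄) = 362.2400
Denominator Σ(z_t−z̄)² = 728.4800
r_1 = 362.2400 / 728.4800 = 0.497

0.497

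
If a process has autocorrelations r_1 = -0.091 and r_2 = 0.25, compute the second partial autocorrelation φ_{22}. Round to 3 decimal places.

φ_{22} = (r_2 − r_1²) / (1 − r_1²)
r_1² = (-0.091)² = 0.008281
Numerator = 0.25 − 0.0083 = 0.2417; denominator = 1 − 0.0083 = 0.9917
φ_{22} = 0.2417 / 0.9917 = 0.244

0.244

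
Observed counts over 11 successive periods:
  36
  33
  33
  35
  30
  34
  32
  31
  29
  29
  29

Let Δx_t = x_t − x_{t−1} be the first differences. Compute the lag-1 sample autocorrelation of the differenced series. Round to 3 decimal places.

First differences Δx: -3, 0, 2, -5, 4, -2, -1, -2, 0, 0
Mean of differences = -0.7000
Numerator Σ(Δx_t−Δx̄)(Δx_{t+1}−Δx̄) = -37.2900
Denominator Σ(Δx_t−Δx̄)² = 58.1000
r_1(Δx) = -37.2900 / 58.1000 = -0.642

-0.642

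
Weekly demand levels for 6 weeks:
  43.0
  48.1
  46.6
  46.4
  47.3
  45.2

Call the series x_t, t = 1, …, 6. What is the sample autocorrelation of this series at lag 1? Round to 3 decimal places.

Mean x̄ = (43.0 + 48.1 + 46.6 + 46.4 + 47.3 + 45.2)/6 = 46.1000
Deviations from mean: -3.1000, 2.0000, 0.5000, 0.3000, 1.2000, -0.9000
Σ(x_t−x̄)(x_{t+1}−x̄) = (-6.2000) + (1.0000) + (0.1500) + (0.3600) + (-1.0800) = -5.7700
Denominator Σ(x_t−x̄)² = 16.2000
r_1 = -5.7700 / 16.2000 = -0.356

-0.356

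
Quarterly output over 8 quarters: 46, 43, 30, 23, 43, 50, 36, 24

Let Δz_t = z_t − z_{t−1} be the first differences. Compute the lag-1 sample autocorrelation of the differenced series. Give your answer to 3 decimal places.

First differences Δz: -3, -13, -7, 20, 7, -14, -12
Mean of differences = -3.1429
Numerator Σ(Δz_t−Δz̄)(Δz_{t+1}−Δz̄) = 168.1224
Denominator Σ(Δz_t−Δz̄)² = 946.8571
r_1(Δz) = 168.1224 / 946.8571 = 0.178

0.178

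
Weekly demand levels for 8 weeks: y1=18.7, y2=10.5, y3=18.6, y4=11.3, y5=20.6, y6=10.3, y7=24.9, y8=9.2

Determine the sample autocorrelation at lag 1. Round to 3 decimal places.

Mean ȳ = (18.7 + 10.5 + 18.6 + 11.3 + 20.6 + 10.3 + 24.9 + 9.2)/8 = 15.5125
Deviations from mean: 3.1875, -5.0125, 3.0875, -4.2125, 5.0875, -5.2125, 9.3875, -6.3125
Σ(y_t−ȳ)(y_{t+1}−ȳ) = (-15.9773) + (-15.4761) + (-13.0061) + (-21.4311) + (-26.5186) + (-48.9323) + (-59.2586) = -200.6002
Denominator Σ(y_t−ȳ)² = 243.5888
r_1 = -200.6002 / 243.5888 = -0.824

-0.824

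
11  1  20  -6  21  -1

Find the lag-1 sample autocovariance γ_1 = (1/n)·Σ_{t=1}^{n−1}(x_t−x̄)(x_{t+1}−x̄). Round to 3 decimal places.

-95.130

Mean x̄ = (11 + 1 + 20 − 6 + 21 − 1)/6 = 7.6667
Σ_{t=1}^{5}(x_t−x̄)(x_{t+1}−x̄) = -570.7778
γ_1 = -570.7778 / 6 = -95.130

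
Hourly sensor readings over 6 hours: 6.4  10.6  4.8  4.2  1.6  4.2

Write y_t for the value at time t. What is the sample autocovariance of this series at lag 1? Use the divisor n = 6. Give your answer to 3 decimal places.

1.978

Mean ȳ = (6.4 + 10.6 + 4.8 + 4.2 + 1.6 + 4.2)/6 = 5.3000
Σ_{t=1}^{5}(y_t−ȳ)(y_{t+1}−ȳ) = 11.8700
γ_1 = 11.8700 / 6 = 1.978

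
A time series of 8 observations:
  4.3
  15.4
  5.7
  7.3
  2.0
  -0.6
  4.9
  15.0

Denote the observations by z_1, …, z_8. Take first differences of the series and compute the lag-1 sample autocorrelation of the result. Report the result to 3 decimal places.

-0.170

First differences Δz: 11.1, -9.7, 1.6, -5.3, -2.6, 5.5, 10.1
Mean of differences = 1.5286
Numerator Σ(Δz_t−Δz̄)(Δz_{t+1}−Δz̄) = -62.9265
Denominator Σ(Δz_t−Δz̄)² = 370.6143
r_1(Δz) = -62.9265 / 370.6143 = -0.170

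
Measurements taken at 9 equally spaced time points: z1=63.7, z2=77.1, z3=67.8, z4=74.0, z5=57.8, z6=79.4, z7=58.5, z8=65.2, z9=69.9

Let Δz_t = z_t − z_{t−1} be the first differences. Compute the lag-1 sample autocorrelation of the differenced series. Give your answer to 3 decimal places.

First differences Δz: 13.4, -9.3, 6.2, -16.2, 21.6, -20.9, 6.7, 4.7
Mean of differences = 0.7750
Numerator Σ(Δz_t−Δz̄)(Δz_{t+1}−Δz̄) = -1183.9981
Denominator Σ(Δz_t−Δz̄)² = 1532.4750
r_1(Δz) = -1183.9981 / 1532.4750 = -0.773

-0.773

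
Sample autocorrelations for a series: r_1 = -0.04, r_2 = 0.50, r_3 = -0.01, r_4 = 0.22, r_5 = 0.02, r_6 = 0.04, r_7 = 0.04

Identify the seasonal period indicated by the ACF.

The largest autocorrelation is r_2 = 0.50, with a weaker echo at lag 4 (0.22); the remaining lags stay at or below 0.04.
The dominant spike at lag 2 indicates a seasonal period of 2.

2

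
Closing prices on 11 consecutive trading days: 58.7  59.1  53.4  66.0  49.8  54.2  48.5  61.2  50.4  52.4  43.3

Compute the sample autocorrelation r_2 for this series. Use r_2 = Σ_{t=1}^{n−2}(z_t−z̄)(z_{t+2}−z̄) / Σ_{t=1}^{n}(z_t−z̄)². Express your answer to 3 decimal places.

0.316

Mean z̄ = (58.7 + 59.1 + 53.4 + 66.0 + 49.8 + 54.2 + 48.5 + 61.2 + 50.4 + 52.4 + 43.3)/11 = 54.2727
Numerator Σ_{t=1}^{9}(z_t−z̄)(z_{t+2}−z̄) = 132.9912
Denominator Σ(z_t−z̄)² = 421.4218
r_2 = 132.9912 / 421.4218 = 0.316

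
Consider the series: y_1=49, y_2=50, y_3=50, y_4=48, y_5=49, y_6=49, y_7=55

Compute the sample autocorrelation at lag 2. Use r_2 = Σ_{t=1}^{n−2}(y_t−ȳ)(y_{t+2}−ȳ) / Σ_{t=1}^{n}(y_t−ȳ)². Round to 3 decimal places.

Mean ȳ = (49 + 50 + 50 + 48 + 49 + 49 + 55)/7 = 50.0000
Deviations from mean: -1.0000, 0.0000, 0.0000, -2.0000, -1.0000, -1.0000, 5.0000
Σ(y_t−ȳ)(y_{t+2}−ȳ) = (0.0000) + (0.0000) + (0.0000) + (2.0000) + (-5.0000) = -3.0000
Denominator Σ(y_t−ȳ)² = 32.0000
r_2 = -3.0000 / 32.0000 = -0.094

-0.094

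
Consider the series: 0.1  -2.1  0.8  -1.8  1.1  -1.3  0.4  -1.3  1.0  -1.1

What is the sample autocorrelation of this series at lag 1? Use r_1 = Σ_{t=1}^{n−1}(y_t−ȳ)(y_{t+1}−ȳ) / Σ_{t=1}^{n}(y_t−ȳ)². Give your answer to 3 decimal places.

-0.867

Mean ȳ = (0.1 − 2.1 + 0.8 − 1.8 + 1.1 − 1.3 + 0.4 − 1.3 + 1.0 − 1.1)/10 = -0.4200
Numerator Σ_{t=1}^{9}(y_t−ȳ)(y_{t+1}−ȳ) = -11.7004
Denominator Σ(y_t−ȳ)² = 13.4960
r_1 = -11.7004 / 13.4960 = -0.867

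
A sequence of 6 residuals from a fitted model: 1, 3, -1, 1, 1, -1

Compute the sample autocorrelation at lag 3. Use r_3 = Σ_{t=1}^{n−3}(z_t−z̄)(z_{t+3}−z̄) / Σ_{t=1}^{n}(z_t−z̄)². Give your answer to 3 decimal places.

0.324

Mean z̄ = (1 + 3 − 1 + 1 + 1 − 1)/6 = 0.6667
Deviations from mean: 0.3333, 2.3333, -1.6667, 0.3333, 0.3333, -1.6667
Numerator Σ_{t=1}^{3}(z_t−z̄)(z_{t+3}−z̄) = 3.6667
Denominator Σ(z_t−z̄)² = 11.3333
r_3 = 3.6667 / 11.3333 = 0.324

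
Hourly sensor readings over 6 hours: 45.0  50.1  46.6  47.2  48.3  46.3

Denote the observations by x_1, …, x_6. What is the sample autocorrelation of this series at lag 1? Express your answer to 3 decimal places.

-0.594

Mean x̄ = (45.0 + 50.1 + 46.6 + 47.2 + 48.3 + 46.3)/6 = 47.2500
Deviations from mean: -2.2500, 2.8500, -0.6500, -0.0500, 1.0500, -0.9500
Numerator Σ_{t=1}^{5}(x_t−x̄)(x_{t+1}−x̄) = -9.2825
Denominator Σ(x_t−x̄)² = 15.6150
r_1 = -9.2825 / 15.6150 = -0.594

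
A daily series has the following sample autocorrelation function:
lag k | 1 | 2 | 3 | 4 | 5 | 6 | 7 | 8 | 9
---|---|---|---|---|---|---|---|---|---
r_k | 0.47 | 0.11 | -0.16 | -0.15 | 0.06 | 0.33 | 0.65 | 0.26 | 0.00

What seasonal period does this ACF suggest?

The largest autocorrelation is r_7 = 0.65; the remaining lags stay at or below 0.47. The elevated value at lag 1 (0.47), dropping to 0.11 at lag 2, reflects decaying short-term dependence rather than seasonality.
The dominant spike at lag 7 indicates a seasonal period of 7.

7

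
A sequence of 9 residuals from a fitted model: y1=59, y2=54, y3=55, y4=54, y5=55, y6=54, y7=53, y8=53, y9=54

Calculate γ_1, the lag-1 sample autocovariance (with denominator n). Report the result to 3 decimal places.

0.077

Mean ȳ = (59 + 54 + 55 + 54 + 55 + 54 + 53 + 53 + 54)/9 = 54.5556
Σ_{t=1}^{8}(y_t−ȳ)(y_{t+1}−ȳ) = 0.6914
γ_1 = 0.6914 / 9 = 0.077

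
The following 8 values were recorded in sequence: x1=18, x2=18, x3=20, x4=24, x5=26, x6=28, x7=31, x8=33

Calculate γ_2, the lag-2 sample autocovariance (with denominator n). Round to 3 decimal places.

7.922

Mean x̄ = (18 + 18 + 20 + 24 + 26 + 28 + 31 + 33)/8 = 24.7500
Σ_{t=1}^{6}(x_t−x̄)(x_{t+2}−x̄) = 63.3750
γ_2 = 63.3750 / 8 = 7.922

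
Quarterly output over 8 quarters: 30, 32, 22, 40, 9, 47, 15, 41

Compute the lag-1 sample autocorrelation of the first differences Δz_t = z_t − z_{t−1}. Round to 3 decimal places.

First differences Δz: 2, -10, 18, -31, 38, -32, 26
Mean of differences = 1.5714
Numerator Σ(Δz_t−Δz̄)(Δz_{t+1}−Δz̄) = -3959.7551
Denominator Σ(Δz_t−Δz̄)² = 4515.7143
r_1(Δz) = -3959.7551 / 4515.7143 = -0.877

-0.877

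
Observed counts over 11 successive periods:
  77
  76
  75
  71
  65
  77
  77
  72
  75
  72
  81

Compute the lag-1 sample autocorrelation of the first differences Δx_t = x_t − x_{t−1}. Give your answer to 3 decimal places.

First differences Δx: -1, -1, -4, -6, 12, 0, -5, 3, -3, 9
Mean of differences = 0.4000
Numerator Σ(Δx_t−Δx̄)(Δx_{t+1}−Δx̄) = -92.5600
Denominator Σ(Δx_t−Δx̄)² = 320.4000
r_1(Δx) = -92.5600 / 320.4000 = -0.289

-0.289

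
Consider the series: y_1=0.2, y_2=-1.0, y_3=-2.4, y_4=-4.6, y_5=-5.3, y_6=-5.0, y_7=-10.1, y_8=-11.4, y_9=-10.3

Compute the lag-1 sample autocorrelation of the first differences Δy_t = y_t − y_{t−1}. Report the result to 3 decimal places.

First differences Δy: -1.2, -1.4, -2.2, -0.7, 0.3, -5.1, -1.3, 1.1
Mean of differences = -1.3125
Numerator Σ(Δy_t−Δȳ)(Δy_{t+1}−Δȳ) = -5.6127
Denominator Σ(Δy_t−Δȳ)² = 23.9488
r_1(Δy) = -5.6127 / 23.9488 = -0.234

-0.234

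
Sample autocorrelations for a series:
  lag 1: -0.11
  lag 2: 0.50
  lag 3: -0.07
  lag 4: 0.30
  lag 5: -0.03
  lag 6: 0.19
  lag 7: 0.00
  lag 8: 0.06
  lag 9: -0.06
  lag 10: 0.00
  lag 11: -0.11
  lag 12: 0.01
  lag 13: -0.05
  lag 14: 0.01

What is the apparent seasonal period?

The largest autocorrelation is r_2 = 0.50, with weaker echoes at lags 4 (0.30) and 6 (0.19); the remaining lags stay at or below 0.06.
The dominant spike at lag 2 indicates a seasonal period of 2.

2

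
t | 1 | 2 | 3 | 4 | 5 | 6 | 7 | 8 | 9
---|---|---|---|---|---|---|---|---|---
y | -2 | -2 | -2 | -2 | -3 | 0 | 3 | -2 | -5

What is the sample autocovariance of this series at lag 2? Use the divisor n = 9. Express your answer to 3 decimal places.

-2.469

Mean ȳ = (-2 − 2 − 2 − 2 − 3 + 0 + 3 − 2 − 5)/9 = -1.6667
Σ_{t=1}^{7}(y_t−ȳ)(y_{t+2}−ȳ) = -22.2222
γ_2 = -22.2222 / 9 = -2.469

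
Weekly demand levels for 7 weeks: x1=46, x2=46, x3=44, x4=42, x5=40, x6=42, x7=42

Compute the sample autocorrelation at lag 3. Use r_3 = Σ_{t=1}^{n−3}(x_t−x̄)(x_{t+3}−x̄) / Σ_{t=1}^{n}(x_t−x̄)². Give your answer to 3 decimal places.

Mean x̄ = (46 + 46 + 44 + 42 + 40 + 42 + 42)/7 = 43.1429
Deviations from mean: 2.8571, 2.8571, 0.8571, -1.1429, -3.1429, -1.1429, -1.1429
Numerator Σ_{t=1}^{4}(x_t−x̄)(x_{t+3}−x̄) = -11.9184
Denominator Σ(x_t−x̄)² = 30.8571
r_3 = -11.9184 / 30.8571 = -0.386

-0.386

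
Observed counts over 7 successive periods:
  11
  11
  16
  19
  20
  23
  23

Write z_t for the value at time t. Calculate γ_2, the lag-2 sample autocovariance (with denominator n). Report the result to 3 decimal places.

2.580

Mean z̄ = (11 + 11 + 16 + 19 + 20 + 23 + 23)/7 = 17.5714
Deviations: -6.5714, -6.5714, -1.5714, 1.4286, 2.4286, 5.4286, 5.4286
Σ_{t=1}^{5}(z_t−z̄)(z_{t+2}−z̄) = 18.0612
γ_2 = 18.0612 / 7 = 2.580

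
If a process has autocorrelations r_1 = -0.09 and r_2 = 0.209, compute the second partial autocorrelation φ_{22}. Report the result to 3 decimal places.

φ_{22} = (r_2 − r_1²) / (1 − r_1²)
r_1² = (-0.09)² = 0.0081
Numerator = 0.209 − 0.0081 = 0.2009; denominator = 1 − 0.0081 = 0.9919
φ_{22} = 0.2009 / 0.9919 = 0.203

0.203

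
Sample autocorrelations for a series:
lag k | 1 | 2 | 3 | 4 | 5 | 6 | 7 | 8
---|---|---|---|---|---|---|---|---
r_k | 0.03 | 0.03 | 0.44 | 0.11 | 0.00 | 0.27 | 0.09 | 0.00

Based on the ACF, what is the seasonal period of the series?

3

The largest autocorrelation is r_3 = 0.44, with a weaker echo at lag 6 (0.27); the remaining lags stay at or below 0.11.
The dominant spike at lag 3 indicates a seasonal period of 3.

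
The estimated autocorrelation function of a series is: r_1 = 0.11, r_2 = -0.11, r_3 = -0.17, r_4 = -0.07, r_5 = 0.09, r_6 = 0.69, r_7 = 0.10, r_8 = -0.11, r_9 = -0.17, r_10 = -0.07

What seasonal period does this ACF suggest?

The largest autocorrelation is r_6 = 0.69; the remaining lags stay at or below 0.11.
The dominant spike at lag 6 indicates a seasonal period of 6.

6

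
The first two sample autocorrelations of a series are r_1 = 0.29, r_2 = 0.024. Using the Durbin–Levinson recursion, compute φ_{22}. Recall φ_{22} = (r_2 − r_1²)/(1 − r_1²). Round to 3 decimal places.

φ_{22} = (r_2 − r_1²) / (1 − r_1²)
r_1² = (0.29)² = 0.0841
Numerator = 0.024 − 0.0841 = -0.0601; denominator = 1 − 0.0841 = 0.9159
φ_{22} = -0.0601 / 0.9159 = -0.066

-0.066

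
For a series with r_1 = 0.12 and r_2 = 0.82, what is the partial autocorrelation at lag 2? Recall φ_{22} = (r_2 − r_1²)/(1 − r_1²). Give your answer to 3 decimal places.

0.817

φ_{22} = (r_2 − r_1²) / (1 − r_1²)
r_1² = (0.12)² = 0.0144
Numerator = 0.82 − 0.0144 = 0.8056; denominator = 1 − 0.0144 = 0.9856
φ_{22} = 0.8056 / 0.9856 = 0.817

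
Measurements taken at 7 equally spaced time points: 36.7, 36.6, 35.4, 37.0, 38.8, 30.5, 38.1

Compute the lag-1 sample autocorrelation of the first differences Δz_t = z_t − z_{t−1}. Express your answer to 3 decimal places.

First differences Δz: -0.1, -1.2, 1.6, 1.8, -8.3, 7.6
Mean of differences = 0.2333
Numerator Σ(Δz_t−Δz̄)(Δz_{t+1}−Δz̄) = -75.5711
Denominator Σ(Δz_t−Δz̄)² = 133.5733
r_1(Δz) = -75.5711 / 133.5733 = -0.566

-0.566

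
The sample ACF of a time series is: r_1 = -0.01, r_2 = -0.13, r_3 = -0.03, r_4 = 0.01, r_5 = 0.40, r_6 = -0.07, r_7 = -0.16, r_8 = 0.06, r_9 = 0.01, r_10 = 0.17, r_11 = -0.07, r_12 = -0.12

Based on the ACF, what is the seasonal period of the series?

5

The largest autocorrelation is r_5 = 0.40, with a weaker echo at lag 10 (0.17); the remaining lags stay at or below 0.06.
The dominant spike at lag 5 indicates a seasonal period of 5.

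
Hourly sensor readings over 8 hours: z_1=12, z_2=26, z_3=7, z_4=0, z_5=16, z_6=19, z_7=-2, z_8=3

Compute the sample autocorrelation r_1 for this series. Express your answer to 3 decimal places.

-0.025

Mean z̄ = (12 + 26 + 7 + 0 + 16 + 19 − 2 + 3)/8 = 10.1250
Deviations from mean: 1.8750, 15.8750, -3.1250, -10.1250, 5.8750, 8.8750, -12.1250, -7.1250
Numerator Σ_{t=1}^{7}(z_t−z̄)(z_{t+1}−z̄) = -16.7656
Denominator Σ(z_t−z̄)² = 678.8750
r_1 = -16.7656 / 678.8750 = -0.025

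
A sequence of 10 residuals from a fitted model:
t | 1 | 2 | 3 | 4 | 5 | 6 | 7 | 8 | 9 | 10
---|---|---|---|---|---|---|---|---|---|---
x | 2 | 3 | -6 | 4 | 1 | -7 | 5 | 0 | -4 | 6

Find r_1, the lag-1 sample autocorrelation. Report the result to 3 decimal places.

Mean x̄ = (2 + 3 − 6 + 4 + 1 − 7 + 5 + 0 − 4 + 6)/10 = 0.4000
Numerator Σ_{t=1}^{9}(x_t−x̄)(x_{t+1}−x̄) = -96.5600
Denominator Σ(x_t−x̄)² = 190.4000
r_1 = -96.5600 / 190.4000 = -0.507

-0.507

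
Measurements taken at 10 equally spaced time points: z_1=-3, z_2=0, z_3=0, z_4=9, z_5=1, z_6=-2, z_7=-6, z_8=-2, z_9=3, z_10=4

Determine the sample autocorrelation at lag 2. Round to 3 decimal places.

Mean z̄ = (-3 + 0 + 0 + 9 + 1 − 2 − 6 − 2 + 3 + 4)/10 = 0.4000
Numerator Σ_{t=1}^{8}(z_t−z̄)(z_{t+2}−z̄) = -46.3200
Denominator Σ(z_t−z̄)² = 158.4000
r_2 = -46.3200 / 158.4000 = -0.292

-0.292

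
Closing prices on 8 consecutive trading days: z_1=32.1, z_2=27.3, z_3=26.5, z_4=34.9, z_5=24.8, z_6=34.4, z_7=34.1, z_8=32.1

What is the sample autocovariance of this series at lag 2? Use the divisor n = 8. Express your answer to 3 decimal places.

Mean z̄ = (32.1 + 27.3 + 26.5 + 34.9 + 24.8 + 34.4 + 34.1 + 32.1)/8 = 30.7750
Σ_{t=1}^{6}(z_t−z̄)(z_{t+2}−z̄) = 5.4338
γ_2 = 5.4338 / 8 = 0.679

0.679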